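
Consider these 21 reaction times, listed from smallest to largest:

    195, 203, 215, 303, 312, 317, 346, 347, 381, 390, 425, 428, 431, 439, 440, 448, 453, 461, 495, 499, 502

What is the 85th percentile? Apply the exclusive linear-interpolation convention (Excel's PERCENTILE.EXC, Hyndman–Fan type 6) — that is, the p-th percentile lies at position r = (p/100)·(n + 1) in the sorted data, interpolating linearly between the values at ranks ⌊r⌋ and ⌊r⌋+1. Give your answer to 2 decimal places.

484.80

n = 21.
r = (85/100)·(21 + 1) = 18.7.
Rank 18 is 461 and rank 19 is 495.
Interpolate: 461 + 0.7·(495 − 461) = 461 + 0.7·34 = 484.8.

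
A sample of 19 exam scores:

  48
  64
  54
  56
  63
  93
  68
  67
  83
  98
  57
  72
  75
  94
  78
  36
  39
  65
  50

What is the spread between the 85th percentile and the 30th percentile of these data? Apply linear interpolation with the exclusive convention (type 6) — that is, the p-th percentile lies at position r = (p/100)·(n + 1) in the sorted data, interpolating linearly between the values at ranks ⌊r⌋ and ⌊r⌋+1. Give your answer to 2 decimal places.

37.00

Sorted: 36, 39, 48, 50, 54, 56, 57, 63, 64, 65, 67, 68, 72, 75, 78, 83, 93, 94, 98.
n = 19.
P30: r = 6 (integer) → 56.
P85: r = 17 (integer) → 93.
Difference: 93 − 56 = 37.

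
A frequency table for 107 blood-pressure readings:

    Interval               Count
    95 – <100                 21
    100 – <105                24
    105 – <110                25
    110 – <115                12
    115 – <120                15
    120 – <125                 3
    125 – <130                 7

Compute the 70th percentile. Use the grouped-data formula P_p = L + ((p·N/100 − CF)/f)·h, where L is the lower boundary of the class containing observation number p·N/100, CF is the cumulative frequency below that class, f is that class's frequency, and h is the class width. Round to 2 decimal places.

N = 107; target position k = 70/100 · 107 = 74.9.
Cumulative frequencies: 21, 45, 70, 82, 97, 100, 107.
Observation 74.9 falls in the class 110 – <115.
L = 110, CF = 70, f = 12, h = 5.
P70 = 110 + ((74.9 − 70)/12)·5 = 110 + 2.04167 = 112.042.

112.04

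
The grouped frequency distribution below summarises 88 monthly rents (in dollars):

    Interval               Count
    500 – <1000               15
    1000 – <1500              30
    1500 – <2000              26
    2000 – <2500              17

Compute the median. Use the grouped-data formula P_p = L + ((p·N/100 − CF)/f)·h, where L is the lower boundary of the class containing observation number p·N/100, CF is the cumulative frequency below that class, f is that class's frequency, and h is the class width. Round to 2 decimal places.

1483.33

N = 88; target position k = 50/100 · 88 = 44.
Cumulative frequencies: 15, 45, 71, 88.
Observation 44 falls in the class 1000 – <1500.
L = 1000, CF = 15, f = 30, h = 500.
P50 = 1000 + ((44 − 15)/30)·500 = 1000 + 483.333 = 1483.33.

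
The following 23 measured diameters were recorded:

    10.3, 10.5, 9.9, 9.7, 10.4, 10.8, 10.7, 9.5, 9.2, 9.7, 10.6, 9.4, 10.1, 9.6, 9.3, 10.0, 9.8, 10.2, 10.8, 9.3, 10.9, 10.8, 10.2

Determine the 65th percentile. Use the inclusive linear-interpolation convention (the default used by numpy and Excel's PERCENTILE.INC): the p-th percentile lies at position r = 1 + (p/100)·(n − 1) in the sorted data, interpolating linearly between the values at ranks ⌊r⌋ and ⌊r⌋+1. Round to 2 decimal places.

10.33

Sorted: 9.2, 9.3, 9.3, 9.4, 9.5, 9.6, 9.7, 9.7, 9.8, 9.9, 10.0, 10.1, 10.2, 10.2, 10.3, 10.4, 10.5, 10.6, 10.7, 10.8, 10.8, 10.8, 10.9.
n = 23.
r = 1 + (65/100)·(23 − 1) = 1 + 14.3 = 15.3.
Rank 15 is 10.3 and rank 16 is 10.4.
Interpolate: 10.3 + 0.3·(10.4 − 10.3) = 10.3 + 0.3·0.1 = 10.33.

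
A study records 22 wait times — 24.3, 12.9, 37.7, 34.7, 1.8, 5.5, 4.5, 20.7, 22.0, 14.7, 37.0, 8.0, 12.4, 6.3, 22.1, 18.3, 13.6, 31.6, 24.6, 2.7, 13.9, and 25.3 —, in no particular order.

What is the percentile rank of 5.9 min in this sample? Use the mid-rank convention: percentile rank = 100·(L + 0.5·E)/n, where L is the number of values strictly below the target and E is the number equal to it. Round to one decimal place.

Sorted: 1.8, 2.7, 4.5, 5.5, 6.3, 8.0, 12.4, 12.9, 13.6, 13.9, 14.7, 18.3, 20.7, 22.0, 22.1, 24.3, 24.6, 25.3, 31.6, 34.7, 37.0, 37.7.
Count below 5.9: L = 4; count equal: E = 0; n = 22.
Percentile rank = 100·(4 + 0.5·0)/22 = 100·4/22 = 18.18.

18.2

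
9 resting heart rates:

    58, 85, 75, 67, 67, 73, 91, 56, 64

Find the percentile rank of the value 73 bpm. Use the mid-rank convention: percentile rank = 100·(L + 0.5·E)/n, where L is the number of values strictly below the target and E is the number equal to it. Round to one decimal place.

Sorted: 56, 58, 64, 67, 67, 73, 75, 85, 91.
Count below 73: L = 5; count equal: E = 1; n = 9.
Percentile rank = 100·(5 + 0.5·1)/9 = 100·5.5/9 = 61.11.

61.1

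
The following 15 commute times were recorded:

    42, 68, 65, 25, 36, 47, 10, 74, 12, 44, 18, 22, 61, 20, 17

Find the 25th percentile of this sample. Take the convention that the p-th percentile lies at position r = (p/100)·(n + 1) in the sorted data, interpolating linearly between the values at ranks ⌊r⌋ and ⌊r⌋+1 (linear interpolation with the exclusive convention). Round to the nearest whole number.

18

Sorted: 10, 12, 17, 18, 20, 22, 25, 36, 42, 44, 47, 61, 65, 68, 74.
n = 15.
r = (25/100)·(15 + 1) = 4.
r is an integer, so P25 is the value at rank 4: 18.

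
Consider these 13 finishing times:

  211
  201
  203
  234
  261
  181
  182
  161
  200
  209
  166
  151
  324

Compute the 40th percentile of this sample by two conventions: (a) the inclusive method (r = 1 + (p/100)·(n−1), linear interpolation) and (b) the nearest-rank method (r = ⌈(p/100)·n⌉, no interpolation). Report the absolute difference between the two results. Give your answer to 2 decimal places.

3.60

Sorted: 151, 161, 166, 181, 182, 200, 201, 203, 209, 211, 234, 261, 324.
n = 13.
(a) r = 5.8; between ranks 5 (182) and 6 (200): 196.4.
(b) the nearest-rank method: rank 6 → 200.
|196.4 − 200| = 3.6.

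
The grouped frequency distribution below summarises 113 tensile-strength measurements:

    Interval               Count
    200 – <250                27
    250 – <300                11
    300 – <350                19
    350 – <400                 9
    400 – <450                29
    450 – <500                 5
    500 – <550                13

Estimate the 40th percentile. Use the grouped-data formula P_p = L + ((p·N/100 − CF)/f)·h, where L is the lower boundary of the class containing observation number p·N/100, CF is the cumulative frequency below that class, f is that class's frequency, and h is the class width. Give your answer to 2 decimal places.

N = 113; target position k = 40/100 · 113 = 45.2.
Cumulative frequencies: 27, 38, 57, 66, 95, 100, 113.
Observation 45.2 falls in the class 300 – <350.
L = 300, CF = 38, f = 19, h = 50.
P40 = 300 + ((45.2 − 38)/19)·50 = 300 + 18.9474 = 318.947.

318.95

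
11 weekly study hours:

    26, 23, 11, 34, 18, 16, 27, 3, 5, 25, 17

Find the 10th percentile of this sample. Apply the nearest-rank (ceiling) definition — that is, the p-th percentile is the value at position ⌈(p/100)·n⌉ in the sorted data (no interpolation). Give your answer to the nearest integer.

Sorted: 3, 5, 11, 16, 17, 18, 23, 25, 26, 27, 34.
n = 11.
Position = ⌈10/100 · 11⌉ = ⌈1.1⌉ = 2.
The value at rank 2 is 5.

5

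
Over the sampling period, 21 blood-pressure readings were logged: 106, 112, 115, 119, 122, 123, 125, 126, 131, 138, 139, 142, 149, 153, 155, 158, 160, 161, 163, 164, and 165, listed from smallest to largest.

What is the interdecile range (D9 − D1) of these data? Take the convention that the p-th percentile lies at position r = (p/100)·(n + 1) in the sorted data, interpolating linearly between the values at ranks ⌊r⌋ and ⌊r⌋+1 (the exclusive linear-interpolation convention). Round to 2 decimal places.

n = 21.
P10: r = 2.2; ranks 2–3 are 112, 115; interpolating gives 112.6.
P90: r = 19.8; ranks 19–20 are 163, 164; interpolating gives 163.8.
Difference: 163.8 − 112.6 = 51.2.

51.20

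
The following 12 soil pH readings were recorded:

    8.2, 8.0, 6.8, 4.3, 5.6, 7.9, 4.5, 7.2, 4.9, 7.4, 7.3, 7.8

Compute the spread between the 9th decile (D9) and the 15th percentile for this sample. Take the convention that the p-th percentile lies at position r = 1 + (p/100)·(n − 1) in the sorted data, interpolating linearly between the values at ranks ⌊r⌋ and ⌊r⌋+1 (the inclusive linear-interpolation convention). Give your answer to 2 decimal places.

Sorted: 4.3, 4.5, 4.9, 5.6, 6.8, 7.2, 7.3, 7.4, 7.8, 7.9, 8.0, 8.2.
n = 12.
P15: r = 2.65; ranks 2–3 are 4.5, 4.9; interpolating gives 4.76.
P90: r = 10.9; ranks 10–11 are 7.9, 8.0; interpolating gives 7.99.
Difference: 7.99 − 4.76 = 3.23.

3.23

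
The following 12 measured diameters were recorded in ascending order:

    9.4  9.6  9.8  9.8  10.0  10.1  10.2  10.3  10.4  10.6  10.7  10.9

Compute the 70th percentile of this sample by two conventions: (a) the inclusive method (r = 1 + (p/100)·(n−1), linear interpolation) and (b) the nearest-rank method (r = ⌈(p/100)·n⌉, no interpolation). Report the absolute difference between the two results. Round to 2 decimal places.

n = 12.
(a) r = 8.7; between ranks 8 (10.3) and 9 (10.4): 10.37.
(b) the nearest-rank method: rank 9 → 10.4.
|10.37 − 10.4| = 0.03.

0.03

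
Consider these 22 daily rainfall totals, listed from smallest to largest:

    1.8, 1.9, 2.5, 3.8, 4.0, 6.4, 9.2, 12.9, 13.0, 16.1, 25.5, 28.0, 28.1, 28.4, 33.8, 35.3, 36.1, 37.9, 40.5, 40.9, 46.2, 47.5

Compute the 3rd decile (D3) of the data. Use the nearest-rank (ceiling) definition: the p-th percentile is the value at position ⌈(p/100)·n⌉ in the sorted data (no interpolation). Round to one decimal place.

9.2

n = 22.
Position = ⌈30/100 · 22⌉ = ⌈6.6⌉ = 7.
The value at rank 7 is 9.2.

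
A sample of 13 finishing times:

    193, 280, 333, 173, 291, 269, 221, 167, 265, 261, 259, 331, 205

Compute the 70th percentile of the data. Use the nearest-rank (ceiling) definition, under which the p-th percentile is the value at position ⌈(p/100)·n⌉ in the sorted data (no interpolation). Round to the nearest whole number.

Sorted: 167, 173, 193, 205, 221, 259, 261, 265, 269, 280, 291, 331, 333.
n = 13.
Position = ⌈70/100 · 13⌉ = ⌈9.1⌉ = 10.
The value at rank 10 is 280.

280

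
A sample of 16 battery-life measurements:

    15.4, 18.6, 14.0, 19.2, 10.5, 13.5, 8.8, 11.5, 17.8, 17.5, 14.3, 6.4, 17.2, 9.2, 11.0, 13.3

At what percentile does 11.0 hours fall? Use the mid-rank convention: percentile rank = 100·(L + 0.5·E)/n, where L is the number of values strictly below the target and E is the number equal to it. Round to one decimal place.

28.1

Sorted: 6.4, 8.8, 9.2, 10.5, 11.0, 11.5, 13.3, 13.5, 14.0, 14.3, 15.4, 17.2, 17.5, 17.8, 18.6, 19.2.
Count below 11.0: L = 4; count equal: E = 1; n = 16.
Percentile rank = 100·(4 + 0.5·1)/16 = 100·4.5/16 = 28.12.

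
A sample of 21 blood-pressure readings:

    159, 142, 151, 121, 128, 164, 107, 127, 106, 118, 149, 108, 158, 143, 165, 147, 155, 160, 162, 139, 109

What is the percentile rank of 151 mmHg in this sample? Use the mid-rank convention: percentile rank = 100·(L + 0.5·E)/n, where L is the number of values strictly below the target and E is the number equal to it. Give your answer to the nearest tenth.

64.3

Sorted: 106, 107, 108, 109, 118, 121, 127, 128, 139, 142, 143, 147, 149, 151, 155, 158, 159, 160, 162, 164, 165.
Count below 151: L = 13; count equal: E = 1; n = 21.
Percentile rank = 100·(13 + 0.5·1)/21 = 100·13.5/21 = 64.29.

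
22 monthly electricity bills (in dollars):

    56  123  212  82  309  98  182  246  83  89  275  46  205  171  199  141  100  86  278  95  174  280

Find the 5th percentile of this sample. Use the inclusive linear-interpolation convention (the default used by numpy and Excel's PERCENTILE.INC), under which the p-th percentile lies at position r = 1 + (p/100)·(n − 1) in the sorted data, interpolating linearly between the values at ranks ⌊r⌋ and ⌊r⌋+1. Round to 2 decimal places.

Sorted: 46, 56, 82, 83, 86, 89, 95, 98, 100, 123, 141, 171, 174, 182, 199, 205, 212, 246, 275, 278, 280, 309.
n = 22.
r = 1 + (5/100)·(22 − 1) = 1 + 1.05 = 2.05.
Rank 2 is 56 and rank 3 is 82.
Interpolate: 56 + 0.05·(82 − 56) = 56 + 0.05·26 = 57.3.

57.30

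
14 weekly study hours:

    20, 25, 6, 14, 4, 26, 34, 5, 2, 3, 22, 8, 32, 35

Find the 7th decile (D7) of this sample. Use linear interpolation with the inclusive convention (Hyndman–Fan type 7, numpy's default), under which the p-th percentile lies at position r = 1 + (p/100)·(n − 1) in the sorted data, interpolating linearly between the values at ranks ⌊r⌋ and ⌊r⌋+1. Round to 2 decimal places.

25.10

Sorted: 2, 3, 4, 5, 6, 8, 14, 20, 22, 25, 26, 32, 34, 35.
n = 14.
r = 1 + (70/100)·(14 − 1) = 1 + 9.1 = 10.1.
Rank 10 is 25 and rank 11 is 26.
Interpolate: 25 + 0.1·(26 − 25) = 25 + 0.1·1 = 25.1.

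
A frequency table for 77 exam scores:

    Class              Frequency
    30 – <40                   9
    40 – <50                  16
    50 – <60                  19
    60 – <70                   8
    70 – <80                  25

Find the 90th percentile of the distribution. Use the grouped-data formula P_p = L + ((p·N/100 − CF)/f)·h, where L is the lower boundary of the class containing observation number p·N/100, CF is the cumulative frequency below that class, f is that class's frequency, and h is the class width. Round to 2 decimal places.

76.92

N = 77; target position k = 90/100 · 77 = 69.3.
Cumulative frequencies: 9, 25, 44, 52, 77.
Observation 69.3 falls in the class 70 – <80.
L = 70, CF = 52, f = 25, h = 10.
P90 = 70 + ((69.3 − 52)/25)·10 = 70 + 6.92 = 76.92.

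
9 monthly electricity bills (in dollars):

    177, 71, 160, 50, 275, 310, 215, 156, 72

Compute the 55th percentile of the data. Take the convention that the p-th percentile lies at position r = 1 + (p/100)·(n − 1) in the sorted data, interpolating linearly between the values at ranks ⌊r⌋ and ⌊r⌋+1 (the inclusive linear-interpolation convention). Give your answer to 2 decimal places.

Sorted: 50, 71, 72, 156, 160, 177, 215, 275, 310.
n = 9.
r = 1 + (55/100)·(9 − 1) = 1 + 4.4 = 5.4.
Rank 5 is 160 and rank 6 is 177.
Interpolate: 160 + 0.4·(177 − 160) = 160 + 0.4·17 = 166.8.

166.80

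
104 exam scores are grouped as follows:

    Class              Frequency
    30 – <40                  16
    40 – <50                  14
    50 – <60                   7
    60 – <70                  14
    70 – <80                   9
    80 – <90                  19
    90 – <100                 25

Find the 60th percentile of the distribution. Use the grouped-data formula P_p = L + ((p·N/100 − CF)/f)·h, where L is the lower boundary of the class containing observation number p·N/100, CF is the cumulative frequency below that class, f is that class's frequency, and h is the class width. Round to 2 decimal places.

81.26

N = 104; target position k = 60/100 · 104 = 62.4.
Cumulative frequencies: 16, 30, 37, 51, 60, 79, 104.
Observation 62.4 falls in the class 80 – <90.
L = 80, CF = 60, f = 19, h = 10.
P60 = 80 + ((62.4 − 60)/19)·10 = 80 + 1.26316 = 81.2632.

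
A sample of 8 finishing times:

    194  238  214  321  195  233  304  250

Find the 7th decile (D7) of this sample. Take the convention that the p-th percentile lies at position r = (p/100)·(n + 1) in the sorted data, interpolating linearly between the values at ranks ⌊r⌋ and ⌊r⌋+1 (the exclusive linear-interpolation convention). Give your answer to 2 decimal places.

266.20

Sorted: 194, 195, 214, 233, 238, 250, 304, 321.
n = 8.
r = (70/100)·(8 + 1) = 6.3.
Rank 6 is 250 and rank 7 is 304.
Interpolate: 250 + 0.3·(304 − 250) = 250 + 0.3·54 = 266.2.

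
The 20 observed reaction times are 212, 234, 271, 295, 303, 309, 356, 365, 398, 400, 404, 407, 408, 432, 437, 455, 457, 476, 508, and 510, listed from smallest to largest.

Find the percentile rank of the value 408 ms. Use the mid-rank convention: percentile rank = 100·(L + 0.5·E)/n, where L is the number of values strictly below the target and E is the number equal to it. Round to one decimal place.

Count below 408: L = 12; count equal: E = 1; n = 20.
Percentile rank = 100·(12 + 0.5·1)/20 = 100·12.5/20 = 62.5.

62.5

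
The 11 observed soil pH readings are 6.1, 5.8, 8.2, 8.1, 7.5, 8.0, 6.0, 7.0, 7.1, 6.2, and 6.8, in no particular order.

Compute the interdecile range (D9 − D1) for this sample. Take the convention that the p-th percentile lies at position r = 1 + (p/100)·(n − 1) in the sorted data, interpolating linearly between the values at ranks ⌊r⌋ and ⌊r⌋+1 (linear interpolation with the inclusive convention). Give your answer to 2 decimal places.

Sorted: 5.8, 6.0, 6.1, 6.2, 6.8, 7.0, 7.1, 7.5, 8.0, 8.1, 8.2.
n = 11.
P10: r = 2 (integer) → 6.
P90: r = 10 (integer) → 8.1.
Difference: 8.1 − 6 = 2.1.

2.10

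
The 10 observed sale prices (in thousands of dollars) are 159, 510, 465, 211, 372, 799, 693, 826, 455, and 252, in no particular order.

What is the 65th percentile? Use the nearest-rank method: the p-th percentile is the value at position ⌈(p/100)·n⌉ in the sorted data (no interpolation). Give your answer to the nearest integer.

510

Sorted: 159, 211, 252, 372, 455, 465, 510, 693, 799, 826.
n = 10.
Position = ⌈65/100 · 10⌉ = ⌈6.5⌉ = 7.
The value at rank 7 is 510.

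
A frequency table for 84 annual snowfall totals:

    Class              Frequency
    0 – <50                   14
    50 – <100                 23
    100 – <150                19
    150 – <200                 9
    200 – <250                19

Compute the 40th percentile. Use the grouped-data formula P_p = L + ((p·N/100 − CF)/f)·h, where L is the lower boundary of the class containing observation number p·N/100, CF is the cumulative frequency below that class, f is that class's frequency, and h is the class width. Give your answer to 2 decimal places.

N = 84; target position k = 40/100 · 84 = 33.6.
Cumulative frequencies: 14, 37, 56, 65, 84.
Observation 33.6 falls in the class 50 – <100.
L = 50, CF = 14, f = 23, h = 50.
P40 = 50 + ((33.6 − 14)/23)·50 = 50 + 42.6087 = 92.6087.

92.61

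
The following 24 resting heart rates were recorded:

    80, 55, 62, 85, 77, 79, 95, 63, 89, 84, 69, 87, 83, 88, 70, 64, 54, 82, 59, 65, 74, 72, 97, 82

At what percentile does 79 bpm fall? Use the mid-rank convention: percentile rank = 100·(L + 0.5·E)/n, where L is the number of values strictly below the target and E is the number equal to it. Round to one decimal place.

Sorted: 54, 55, 59, 62, 63, 64, 65, 69, 70, 72, 74, 77, 79, 80, 82, 82, 83, 84, 85, 87, 88, 89, 95, 97.
Count below 79: L = 12; count equal: E = 1; n = 24.
Percentile rank = 100·(12 + 0.5·1)/24 = 100·12.5/24 = 52.08.

52.1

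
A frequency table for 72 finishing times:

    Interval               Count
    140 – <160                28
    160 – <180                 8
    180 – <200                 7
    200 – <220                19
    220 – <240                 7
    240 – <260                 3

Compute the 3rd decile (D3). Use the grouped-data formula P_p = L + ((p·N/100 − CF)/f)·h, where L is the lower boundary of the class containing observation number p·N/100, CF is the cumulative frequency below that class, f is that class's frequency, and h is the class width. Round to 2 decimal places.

N = 72; target position k = 30/100 · 72 = 21.6.
Cumulative frequencies: 28, 36, 43, 62, 69, 72.
Observation 21.6 falls in the class 140 – <160.
L = 140, CF = 0, f = 28, h = 20.
P30 = 140 + ((21.6 − 0)/28)·20 = 140 + 15.4286 = 155.429.

155.43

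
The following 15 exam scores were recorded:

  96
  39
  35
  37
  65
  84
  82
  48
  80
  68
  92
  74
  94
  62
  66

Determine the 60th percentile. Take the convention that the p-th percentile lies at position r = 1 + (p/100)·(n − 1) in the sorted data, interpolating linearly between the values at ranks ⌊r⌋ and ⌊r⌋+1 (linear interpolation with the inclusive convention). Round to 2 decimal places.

Sorted: 35, 37, 39, 48, 62, 65, 66, 68, 74, 80, 82, 84, 92, 94, 96.
n = 15.
r = 1 + (60/100)·(15 − 1) = 1 + 8.4 = 9.4.
Rank 9 is 74 and rank 10 is 80.
Interpolate: 74 + 0.4·(80 − 74) = 74 + 0.4·6 = 76.4.

76.40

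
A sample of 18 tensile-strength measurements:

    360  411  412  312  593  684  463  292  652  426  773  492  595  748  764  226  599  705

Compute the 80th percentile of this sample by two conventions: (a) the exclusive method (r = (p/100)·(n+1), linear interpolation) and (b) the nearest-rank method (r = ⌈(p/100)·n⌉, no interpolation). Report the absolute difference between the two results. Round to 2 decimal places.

Sorted: 226, 292, 312, 360, 411, 412, 426, 463, 492, 593, 595, 599, 652, 684, 705, 748, 764, 773.
n = 18.
(a) r = 15.2; between ranks 15 (705) and 16 (748): 713.6.
(b) the nearest-rank method: rank 15 → 705.
|713.6 − 705| = 8.6.

8.60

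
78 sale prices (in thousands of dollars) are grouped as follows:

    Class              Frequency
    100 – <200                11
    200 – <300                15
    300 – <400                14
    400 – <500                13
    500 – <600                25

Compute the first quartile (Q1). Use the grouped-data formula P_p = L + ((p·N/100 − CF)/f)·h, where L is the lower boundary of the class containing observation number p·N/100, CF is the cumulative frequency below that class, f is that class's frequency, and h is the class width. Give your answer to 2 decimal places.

N = 78; target position k = 25/100 · 78 = 19.5.
Cumulative frequencies: 11, 26, 40, 53, 78.
Observation 19.5 falls in the class 200 – <300.
L = 200, CF = 11, f = 15, h = 100.
P25 = 200 + ((19.5 − 11)/15)·100 = 200 + 56.6667 = 256.667.

256.67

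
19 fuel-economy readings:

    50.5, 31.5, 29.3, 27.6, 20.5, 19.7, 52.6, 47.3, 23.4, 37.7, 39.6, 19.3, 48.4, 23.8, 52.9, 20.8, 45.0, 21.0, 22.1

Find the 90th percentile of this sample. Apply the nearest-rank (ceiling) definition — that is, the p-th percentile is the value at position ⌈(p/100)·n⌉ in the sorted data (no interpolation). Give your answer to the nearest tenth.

52.6

Sorted: 19.3, 19.7, 20.5, 20.8, 21.0, 22.1, 23.4, 23.8, 27.6, 29.3, 31.5, 37.7, 39.6, 45.0, 47.3, 48.4, 50.5, 52.6, 52.9.
n = 19.
Position = ⌈90/100 · 19⌉ = ⌈17.1⌉ = 18.
The value at rank 18 is 52.6.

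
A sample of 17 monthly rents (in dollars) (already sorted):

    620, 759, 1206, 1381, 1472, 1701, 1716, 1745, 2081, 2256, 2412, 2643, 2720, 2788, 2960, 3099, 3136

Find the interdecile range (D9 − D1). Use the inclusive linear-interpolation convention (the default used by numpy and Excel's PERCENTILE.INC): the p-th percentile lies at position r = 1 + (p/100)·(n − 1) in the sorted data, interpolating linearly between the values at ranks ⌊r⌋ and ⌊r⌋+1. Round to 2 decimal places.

1988.40

n = 17.
P10: r = 2.6; ranks 2–3 are 759, 1206; interpolating gives 1027.2.
P90: r = 15.4; ranks 15–16 are 2960, 3099; interpolating gives 3015.6.
Difference: 3015.6 − 1027.2 = 1988.4.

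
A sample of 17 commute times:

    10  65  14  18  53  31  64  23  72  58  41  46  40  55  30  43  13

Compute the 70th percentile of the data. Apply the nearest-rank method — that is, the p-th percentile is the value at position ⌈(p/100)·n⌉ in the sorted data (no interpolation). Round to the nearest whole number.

Sorted: 10, 13, 14, 18, 23, 30, 31, 40, 41, 43, 46, 53, 55, 58, 64, 65, 72.
n = 17.
Position = ⌈70/100 · 17⌉ = ⌈11.9⌉ = 12.
The value at rank 12 is 53.

53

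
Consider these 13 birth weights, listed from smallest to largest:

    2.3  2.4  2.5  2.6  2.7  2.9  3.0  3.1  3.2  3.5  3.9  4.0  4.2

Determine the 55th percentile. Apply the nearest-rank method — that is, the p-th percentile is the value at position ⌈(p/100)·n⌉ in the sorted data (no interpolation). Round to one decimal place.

3.1

n = 13.
Position = ⌈55/100 · 13⌉ = ⌈7.15⌉ = 8.
The value at rank 8 is 3.1.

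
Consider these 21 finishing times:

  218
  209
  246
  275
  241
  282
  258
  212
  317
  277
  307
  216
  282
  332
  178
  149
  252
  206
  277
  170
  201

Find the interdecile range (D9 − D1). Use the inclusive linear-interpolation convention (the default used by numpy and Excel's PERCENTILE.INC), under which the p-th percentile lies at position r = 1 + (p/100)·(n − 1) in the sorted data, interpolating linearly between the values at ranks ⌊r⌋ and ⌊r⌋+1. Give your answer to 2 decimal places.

Sorted: 149, 170, 178, 201, 206, 209, 212, 216, 218, 241, 246, 252, 258, 275, 277, 277, 282, 282, 307, 317, 332.
n = 21.
P10: r = 3 (integer) → 178.
P90: r = 19 (integer) → 307.
Difference: 307 − 178 = 129.

129.00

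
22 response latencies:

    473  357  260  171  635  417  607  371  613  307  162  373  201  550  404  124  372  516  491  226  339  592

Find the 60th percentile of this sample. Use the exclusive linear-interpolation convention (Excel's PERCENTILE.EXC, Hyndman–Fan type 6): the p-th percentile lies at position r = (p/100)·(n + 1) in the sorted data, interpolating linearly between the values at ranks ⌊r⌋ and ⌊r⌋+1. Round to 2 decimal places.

414.40

Sorted: 124, 162, 171, 201, 226, 260, 307, 339, 357, 371, 372, 373, 404, 417, 473, 491, 516, 550, 592, 607, 613, 635.
n = 22.
r = (60/100)·(22 + 1) = 13.8.
Rank 13 is 404 and rank 14 is 417.
Interpolate: 404 + 0.8·(417 − 404) = 404 + 0.8·13 = 414.4.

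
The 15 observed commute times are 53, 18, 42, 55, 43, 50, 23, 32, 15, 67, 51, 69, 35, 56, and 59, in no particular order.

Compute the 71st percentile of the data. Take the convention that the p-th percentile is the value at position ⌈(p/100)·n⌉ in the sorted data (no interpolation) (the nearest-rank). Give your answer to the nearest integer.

Sorted: 15, 18, 23, 32, 35, 42, 43, 50, 51, 53, 55, 56, 59, 67, 69.
n = 15.
Position = ⌈71/100 · 15⌉ = ⌈10.65⌉ = 11.
The value at rank 11 is 55.

55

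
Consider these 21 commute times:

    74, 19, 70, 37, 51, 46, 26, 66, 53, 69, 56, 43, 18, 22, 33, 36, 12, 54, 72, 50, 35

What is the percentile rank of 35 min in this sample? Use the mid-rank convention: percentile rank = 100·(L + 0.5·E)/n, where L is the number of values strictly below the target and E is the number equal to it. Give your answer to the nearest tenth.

31.0

Sorted: 12, 18, 19, 22, 26, 33, 35, 36, 37, 43, 46, 50, 51, 53, 54, 56, 66, 69, 70, 72, 74.
Count below 35: L = 6; count equal: E = 1; n = 21.
Percentile rank = 100·(6 + 0.5·1)/21 = 100·6.5/21 = 30.95.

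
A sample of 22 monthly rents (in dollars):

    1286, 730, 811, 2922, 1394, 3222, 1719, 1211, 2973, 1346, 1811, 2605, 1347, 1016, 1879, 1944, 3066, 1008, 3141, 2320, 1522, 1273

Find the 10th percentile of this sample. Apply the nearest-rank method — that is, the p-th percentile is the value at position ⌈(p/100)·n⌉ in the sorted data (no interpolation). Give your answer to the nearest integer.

Sorted: 730, 811, 1008, 1016, 1211, 1273, 1286, 1346, 1347, 1394, 1522, 1719, 1811, 1879, 1944, 2320, 2605, 2922, 2973, 3066, 3141, 3222.
n = 22.
Position = ⌈10/100 · 22⌉ = ⌈2.2⌉ = 3.
The value at rank 3 is 1008.

1008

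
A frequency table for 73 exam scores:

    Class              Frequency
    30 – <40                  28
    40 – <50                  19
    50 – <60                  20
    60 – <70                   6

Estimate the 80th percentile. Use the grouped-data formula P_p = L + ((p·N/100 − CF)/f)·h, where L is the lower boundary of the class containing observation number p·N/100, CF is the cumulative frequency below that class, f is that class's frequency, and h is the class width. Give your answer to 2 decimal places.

55.70

N = 73; target position k = 80/100 · 73 = 58.4.
Cumulative frequencies: 28, 47, 67, 73.
Observation 58.4 falls in the class 50 – <60.
L = 50, CF = 47, f = 20, h = 10.
P80 = 50 + ((58.4 − 47)/20)·10 = 50 + 5.7 = 55.7.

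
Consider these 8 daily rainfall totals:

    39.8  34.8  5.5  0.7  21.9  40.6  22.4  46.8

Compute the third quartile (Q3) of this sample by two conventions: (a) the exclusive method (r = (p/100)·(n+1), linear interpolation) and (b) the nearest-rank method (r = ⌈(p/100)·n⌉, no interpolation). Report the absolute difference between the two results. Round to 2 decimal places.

Sorted: 0.7, 5.5, 21.9, 22.4, 34.8, 39.8, 40.6, 46.8.
n = 8.
(a) r = 6.75; between ranks 6 (39.8) and 7 (40.6): 40.4.
(b) the nearest-rank method: rank 6 → 39.8.
|40.4 − 39.8| = 0.6.

0.60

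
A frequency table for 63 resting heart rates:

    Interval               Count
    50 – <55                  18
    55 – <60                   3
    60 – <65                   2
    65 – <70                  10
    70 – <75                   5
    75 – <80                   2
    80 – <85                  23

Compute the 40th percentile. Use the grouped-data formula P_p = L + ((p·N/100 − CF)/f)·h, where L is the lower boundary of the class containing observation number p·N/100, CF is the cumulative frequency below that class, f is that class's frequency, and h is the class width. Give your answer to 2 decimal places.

N = 63; target position k = 40/100 · 63 = 25.2.
Cumulative frequencies: 18, 21, 23, 33, 38, 40, 63.
Observation 25.2 falls in the class 65 – <70.
L = 65, CF = 23, f = 10, h = 5.
P40 = 65 + ((25.2 − 23)/10)·5 = 65 + 1.1 = 66.1.

66.10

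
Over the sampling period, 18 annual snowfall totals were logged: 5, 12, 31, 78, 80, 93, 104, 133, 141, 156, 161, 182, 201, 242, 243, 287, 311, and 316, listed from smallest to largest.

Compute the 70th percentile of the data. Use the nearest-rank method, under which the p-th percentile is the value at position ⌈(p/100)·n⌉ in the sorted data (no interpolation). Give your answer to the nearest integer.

201

n = 18.
Position = ⌈70/100 · 18⌉ = ⌈12.6⌉ = 13.
The value at rank 13 is 201.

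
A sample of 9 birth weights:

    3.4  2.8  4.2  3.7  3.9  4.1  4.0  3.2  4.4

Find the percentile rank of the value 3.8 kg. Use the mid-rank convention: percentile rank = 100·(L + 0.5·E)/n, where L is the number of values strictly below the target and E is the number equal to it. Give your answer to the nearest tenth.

Sorted: 2.8, 3.2, 3.4, 3.7, 3.9, 4.0, 4.1, 4.2, 4.4.
Count below 3.8: L = 4; count equal: E = 0; n = 9.
Percentile rank = 100·(4 + 0.5·0)/9 = 100·4/9 = 44.44.

44.4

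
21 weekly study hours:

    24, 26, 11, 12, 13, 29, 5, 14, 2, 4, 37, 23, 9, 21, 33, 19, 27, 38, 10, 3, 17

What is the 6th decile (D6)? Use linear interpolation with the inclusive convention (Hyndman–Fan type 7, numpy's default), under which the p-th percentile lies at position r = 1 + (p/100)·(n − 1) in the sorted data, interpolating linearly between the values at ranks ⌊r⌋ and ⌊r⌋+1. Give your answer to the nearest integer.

21

Sorted: 2, 3, 4, 5, 9, 10, 11, 12, 13, 14, 17, 19, 21, 23, 24, 26, 27, 29, 33, 37, 38.
n = 21.
r = 1 + (60/100)·(21 − 1) = 1 + 12 = 13.
r is an integer, so P60 is the value at rank 13: 21.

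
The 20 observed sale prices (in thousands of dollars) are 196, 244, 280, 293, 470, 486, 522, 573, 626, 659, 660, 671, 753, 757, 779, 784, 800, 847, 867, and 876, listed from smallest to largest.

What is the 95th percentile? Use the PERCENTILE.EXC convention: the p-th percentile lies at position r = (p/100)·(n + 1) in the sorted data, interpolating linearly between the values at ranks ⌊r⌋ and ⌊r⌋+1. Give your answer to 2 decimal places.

n = 20.
r = (95/100)·(20 + 1) = 19.95.
Rank 19 is 867 and rank 20 is 876.
Interpolate: 867 + 0.95·(876 − 867) = 867 + 0.95·9 = 875.55.

875.55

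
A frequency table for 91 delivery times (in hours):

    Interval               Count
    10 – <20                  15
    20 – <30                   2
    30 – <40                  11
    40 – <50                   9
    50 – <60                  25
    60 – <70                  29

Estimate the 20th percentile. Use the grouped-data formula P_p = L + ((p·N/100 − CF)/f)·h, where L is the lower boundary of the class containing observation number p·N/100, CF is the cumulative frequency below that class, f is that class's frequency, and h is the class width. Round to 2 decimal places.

N = 91; target position k = 20/100 · 91 = 18.2.
Cumulative frequencies: 15, 17, 28, 37, 62, 91.
Observation 18.2 falls in the class 30 – <40.
L = 30, CF = 17, f = 11, h = 10.
P20 = 30 + ((18.2 − 17)/11)·10 = 30 + 1.09091 = 31.0909.

31.09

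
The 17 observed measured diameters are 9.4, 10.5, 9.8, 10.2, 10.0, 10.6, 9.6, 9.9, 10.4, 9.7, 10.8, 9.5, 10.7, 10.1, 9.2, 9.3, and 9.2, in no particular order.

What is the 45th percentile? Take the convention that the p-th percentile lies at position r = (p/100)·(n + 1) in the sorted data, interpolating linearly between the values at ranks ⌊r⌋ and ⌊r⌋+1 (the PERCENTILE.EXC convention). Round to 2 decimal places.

Sorted: 9.2, 9.2, 9.3, 9.4, 9.5, 9.6, 9.7, 9.8, 9.9, 10.0, 10.1, 10.2, 10.4, 10.5, 10.6, 10.7, 10.8.
n = 17.
r = (45/100)·(17 + 1) = 8.1.
Rank 8 is 9.8 and rank 9 is 9.9.
Interpolate: 9.8 + 0.1·(9.9 − 9.8) = 9.8 + 0.1·0.1 = 9.81.

9.81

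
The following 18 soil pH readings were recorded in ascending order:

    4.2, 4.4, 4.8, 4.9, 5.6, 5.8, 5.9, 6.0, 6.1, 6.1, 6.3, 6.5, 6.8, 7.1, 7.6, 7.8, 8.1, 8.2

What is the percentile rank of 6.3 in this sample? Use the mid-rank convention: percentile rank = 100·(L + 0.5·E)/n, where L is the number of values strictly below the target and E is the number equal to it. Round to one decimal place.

Count below 6.3: L = 10; count equal: E = 1; n = 18.
Percentile rank = 100·(10 + 0.5·1)/18 = 100·10.5/18 = 58.33.

58.3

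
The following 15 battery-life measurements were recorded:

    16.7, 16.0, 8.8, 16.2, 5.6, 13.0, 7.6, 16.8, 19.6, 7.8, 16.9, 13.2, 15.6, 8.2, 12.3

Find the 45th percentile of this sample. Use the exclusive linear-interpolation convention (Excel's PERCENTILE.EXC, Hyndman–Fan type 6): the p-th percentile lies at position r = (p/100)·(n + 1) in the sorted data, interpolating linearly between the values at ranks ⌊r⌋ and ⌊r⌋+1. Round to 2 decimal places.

13.04

Sorted: 5.6, 7.6, 7.8, 8.2, 8.8, 12.3, 13.0, 13.2, 15.6, 16.0, 16.2, 16.7, 16.8, 16.9, 19.6.
n = 15.
r = (45/100)·(15 + 1) = 7.2.
Rank 7 is 13.0 and rank 8 is 13.2.
Interpolate: 13.0 + 0.2·(13.2 − 13.0) = 13.0 + 0.2·0.2 = 13.04.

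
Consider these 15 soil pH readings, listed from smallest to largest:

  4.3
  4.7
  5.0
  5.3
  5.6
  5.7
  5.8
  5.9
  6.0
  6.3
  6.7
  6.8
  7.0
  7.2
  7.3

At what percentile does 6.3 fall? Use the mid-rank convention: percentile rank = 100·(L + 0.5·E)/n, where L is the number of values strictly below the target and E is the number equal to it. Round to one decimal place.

63.3

Count below 6.3: L = 9; count equal: E = 1; n = 15.
Percentile rank = 100·(9 + 0.5·1)/15 = 100·9.5/15 = 63.33.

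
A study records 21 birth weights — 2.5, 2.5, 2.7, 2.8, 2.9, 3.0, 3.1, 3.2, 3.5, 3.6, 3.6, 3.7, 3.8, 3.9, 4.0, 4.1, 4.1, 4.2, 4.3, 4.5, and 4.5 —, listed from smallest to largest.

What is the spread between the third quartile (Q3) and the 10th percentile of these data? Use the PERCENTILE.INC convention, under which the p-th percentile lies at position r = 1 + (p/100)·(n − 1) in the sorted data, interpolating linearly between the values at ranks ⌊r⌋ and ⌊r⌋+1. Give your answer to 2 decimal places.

1.40

n = 21.
P10: r = 3 (integer) → 2.7.
P75: r = 16 (integer) → 4.1.
Difference: 4.1 − 2.7 = 1.4.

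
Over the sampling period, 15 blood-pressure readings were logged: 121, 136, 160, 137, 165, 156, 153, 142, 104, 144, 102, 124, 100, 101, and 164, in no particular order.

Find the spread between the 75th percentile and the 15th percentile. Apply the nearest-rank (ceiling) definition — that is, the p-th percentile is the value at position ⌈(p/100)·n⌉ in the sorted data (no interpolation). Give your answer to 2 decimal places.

54.00

Sorted: 100, 101, 102, 104, 121, 124, 136, 137, 142, 144, 153, 156, 160, 164, 165.
n = 15.
P15: rank ⌈15/100·15⌉ = 3 → 102.
P75: rank ⌈75/100·15⌉ = 12 → 156.
Difference: 156 − 102 = 54.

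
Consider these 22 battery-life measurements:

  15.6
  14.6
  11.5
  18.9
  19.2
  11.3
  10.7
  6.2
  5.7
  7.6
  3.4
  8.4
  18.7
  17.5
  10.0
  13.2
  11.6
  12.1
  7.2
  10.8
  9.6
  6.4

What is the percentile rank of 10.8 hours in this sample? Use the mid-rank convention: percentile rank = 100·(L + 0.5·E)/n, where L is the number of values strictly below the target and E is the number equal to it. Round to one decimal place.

47.7

Sorted: 3.4, 5.7, 6.2, 6.4, 7.2, 7.6, 8.4, 9.6, 10.0, 10.7, 10.8, 11.3, 11.5, 11.6, 12.1, 13.2, 14.6, 15.6, 17.5, 18.7, 18.9, 19.2.
Count below 10.8: L = 10; count equal: E = 1; n = 22.
Percentile rank = 100·(10 + 0.5·1)/22 = 100·10.5/22 = 47.73.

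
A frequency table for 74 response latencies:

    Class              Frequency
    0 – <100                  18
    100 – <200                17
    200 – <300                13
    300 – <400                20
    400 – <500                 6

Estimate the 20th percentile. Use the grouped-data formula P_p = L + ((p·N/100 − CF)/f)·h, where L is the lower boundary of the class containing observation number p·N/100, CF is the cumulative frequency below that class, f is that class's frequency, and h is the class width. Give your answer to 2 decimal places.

N = 74; target position k = 20/100 · 74 = 14.8.
Cumulative frequencies: 18, 35, 48, 68, 74.
Observation 14.8 falls in the class 0 – <100.
L = 0, CF = 0, f = 18, h = 100.
P20 = 0 + ((14.8 − 0)/18)·100 = 0 + 82.2222 = 82.2222.

82.22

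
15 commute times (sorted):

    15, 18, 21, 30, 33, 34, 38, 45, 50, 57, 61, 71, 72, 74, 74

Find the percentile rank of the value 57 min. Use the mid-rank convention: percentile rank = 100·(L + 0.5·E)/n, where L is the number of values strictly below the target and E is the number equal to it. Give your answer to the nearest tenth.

Count below 57: L = 9; count equal: E = 1; n = 15.
Percentile rank = 100·(9 + 0.5·1)/15 = 100·9.5/15 = 63.33.

63.3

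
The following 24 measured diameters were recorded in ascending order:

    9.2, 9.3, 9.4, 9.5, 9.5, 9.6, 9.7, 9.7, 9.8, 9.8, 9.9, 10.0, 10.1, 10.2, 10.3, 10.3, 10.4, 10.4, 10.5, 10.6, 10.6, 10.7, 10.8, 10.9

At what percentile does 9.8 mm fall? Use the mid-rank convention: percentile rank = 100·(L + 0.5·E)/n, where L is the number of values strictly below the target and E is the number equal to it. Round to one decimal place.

Count below 9.8: L = 8; count equal: E = 2; n = 24.
Percentile rank = 100·(8 + 0.5·2)/24 = 100·9/24 = 37.5.

37.5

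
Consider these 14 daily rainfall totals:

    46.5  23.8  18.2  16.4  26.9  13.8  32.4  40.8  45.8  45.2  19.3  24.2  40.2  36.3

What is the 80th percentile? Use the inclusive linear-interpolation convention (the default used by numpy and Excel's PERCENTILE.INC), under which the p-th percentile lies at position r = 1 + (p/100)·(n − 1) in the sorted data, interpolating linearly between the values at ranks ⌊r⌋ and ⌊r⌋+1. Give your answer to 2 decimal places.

42.56

Sorted: 13.8, 16.4, 18.2, 19.3, 23.8, 24.2, 26.9, 32.4, 36.3, 40.2, 40.8, 45.2, 45.8, 46.5.
n = 14.
r = 1 + (80/100)·(14 − 1) = 1 + 10.4 = 11.4.
Rank 11 is 40.8 and rank 12 is 45.2.
Interpolate: 40.8 + 0.4·(45.2 − 40.8) = 40.8 + 0.4·4.4 = 42.56.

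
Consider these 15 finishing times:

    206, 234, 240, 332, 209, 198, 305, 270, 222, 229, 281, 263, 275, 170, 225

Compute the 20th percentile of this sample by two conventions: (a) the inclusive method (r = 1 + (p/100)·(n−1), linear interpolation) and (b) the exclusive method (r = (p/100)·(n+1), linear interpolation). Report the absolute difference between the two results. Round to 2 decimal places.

1.80

Sorted: 170, 198, 206, 209, 222, 225, 229, 234, 240, 263, 270, 275, 281, 305, 332.
n = 15.
(a) r = 3.8; between ranks 3 (206) and 4 (209): 208.4.
(b) r = 3.2; between ranks 3 (206) and 4 (209): 206.6.
|208.4 − 206.6| = 1.8.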